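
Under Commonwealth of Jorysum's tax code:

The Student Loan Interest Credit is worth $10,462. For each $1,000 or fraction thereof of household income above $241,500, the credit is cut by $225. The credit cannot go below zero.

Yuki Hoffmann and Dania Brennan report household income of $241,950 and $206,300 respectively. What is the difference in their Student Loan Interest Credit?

$225

Yuki ($241,950): Student Loan Interest Credit: income exceeds $241,500 by $450, which is 1 full-or-partial $1,000 increment; reduction = 1 × $225 = $225, leaving $10,237.
Dania ($206,300): Student Loan Interest Credit: $206,300 is at or below the $241,500 threshold, so the full $10,462 applies.
Difference: |$10,237 − $10,462| = $225.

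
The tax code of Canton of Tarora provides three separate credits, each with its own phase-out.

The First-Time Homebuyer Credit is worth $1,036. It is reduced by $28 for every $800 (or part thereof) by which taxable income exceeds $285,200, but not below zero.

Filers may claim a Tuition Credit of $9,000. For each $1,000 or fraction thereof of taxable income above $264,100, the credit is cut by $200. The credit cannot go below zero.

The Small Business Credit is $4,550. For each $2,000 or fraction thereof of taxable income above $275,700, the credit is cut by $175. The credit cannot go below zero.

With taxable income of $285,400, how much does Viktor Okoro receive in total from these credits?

First-Time Homebuyer Credit: income exceeds $285,200 by $200, which is 1 full-or-partial $800 increment; reduction = 1 × $28 = $28, leaving $1,008.
Tuition Credit: income exceeds $264,100 by $21,300, which is 22 full-or-partial $1,000 increments; reduction = 22 × $200 = $4,400, leaving $4,600.
Small Business Credit: income exceeds $275,700 by $9,700, which is 5 full-or-partial $2,000 increments; reduction = 5 × $175 = $875, leaving $3,675.
Total: $1,008 + $4,600 + $3,675 = $9,283.

$9,283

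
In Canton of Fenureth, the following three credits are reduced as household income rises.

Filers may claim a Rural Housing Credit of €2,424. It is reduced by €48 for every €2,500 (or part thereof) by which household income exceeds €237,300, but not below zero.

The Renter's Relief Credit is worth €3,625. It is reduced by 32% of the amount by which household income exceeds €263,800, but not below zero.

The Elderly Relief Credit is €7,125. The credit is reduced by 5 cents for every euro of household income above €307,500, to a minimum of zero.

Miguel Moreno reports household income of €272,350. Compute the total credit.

Rural Housing Credit: income exceeds €237,300 by €35,050, which is 15 full-or-partial €2,500 increments; reduction = 15 × €48 = €720, leaving €1,704.
Renter's Relief Credit: 32% of the €8,550 excess over €263,800 is €2,736; credit = €3,625 − €2,736 = €889.
Elderly Relief Credit: €272,350 is at or below the €307,500 threshold, so the full €7,125 applies.
Total: €1,704 + €889 + €7,125 = €9,718.

€9,718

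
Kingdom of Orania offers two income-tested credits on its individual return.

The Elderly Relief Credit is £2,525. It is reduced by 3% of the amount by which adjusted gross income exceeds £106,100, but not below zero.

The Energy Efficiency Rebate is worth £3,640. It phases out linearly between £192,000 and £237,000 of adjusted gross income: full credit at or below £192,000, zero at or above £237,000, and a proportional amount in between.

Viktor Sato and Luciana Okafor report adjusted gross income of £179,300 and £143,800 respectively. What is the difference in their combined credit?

£1,065

Viktor (£179,300): Elderly Relief Credit: 3% of the £73,200 excess over £106,100 is £2,196; credit = £2,525 − £2,196 = £329. Energy Efficiency Rebate: £179,300 is at or below the £192,000 threshold, so the full £3,640 applies. total £329 + £3,640 = £3,969
Luciana (£143,800): Elderly Relief Credit: 3% of the £37,700 excess over £106,100 is £1,131; credit = £2,525 − £1,131 = £1,394. Energy Efficiency Rebate: £143,800 is at or below the £192,000 threshold, so the full £3,640 applies. total £1,394 + £3,640 = £5,034
Difference: |£3,969 − £5,034| = £1,065.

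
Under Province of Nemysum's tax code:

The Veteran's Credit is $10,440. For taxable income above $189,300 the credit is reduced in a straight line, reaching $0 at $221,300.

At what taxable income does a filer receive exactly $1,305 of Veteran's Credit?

$1,305 is 1,305/10,440 of the full $10,440, so 9,135/10,440 of the $32,000 range has been used: income = $189,300 + $32,000 × 9,135/10,440 = $217,300.

$217,300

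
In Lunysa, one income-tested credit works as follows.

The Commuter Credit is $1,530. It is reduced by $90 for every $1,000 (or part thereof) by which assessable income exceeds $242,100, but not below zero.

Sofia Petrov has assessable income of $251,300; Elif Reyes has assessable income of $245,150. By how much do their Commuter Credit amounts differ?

Sofia ($251,300): Commuter Credit: income exceeds $242,100 by $9,200, which is 10 full-or-partial $1,000 increments; reduction = 10 × $90 = $900, leaving $630.
Elif ($245,150): Commuter Credit: income exceeds $242,100 by $3,050, which is 4 full-or-partial $1,000 increments; reduction = 4 × $90 = $360, leaving $1,170.
Difference: |$630 − $1,170| = $540.

$540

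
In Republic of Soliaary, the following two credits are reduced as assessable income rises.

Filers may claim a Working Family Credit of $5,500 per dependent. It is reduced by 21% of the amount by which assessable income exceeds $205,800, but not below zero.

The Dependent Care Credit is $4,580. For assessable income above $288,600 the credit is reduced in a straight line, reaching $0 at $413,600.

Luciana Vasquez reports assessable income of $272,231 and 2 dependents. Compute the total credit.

$4,580

Working Family Credit: base = 2 × $5,500 = $11,000. 21% of the $66,431 excess over $205,800 is $13,950.51 ≥ base, so the credit is $0.
Dependent Care Credit: $272,231 is at or below the $288,600 threshold, so the full $4,580 applies.
Total: $0 + $4,580 = $4,580.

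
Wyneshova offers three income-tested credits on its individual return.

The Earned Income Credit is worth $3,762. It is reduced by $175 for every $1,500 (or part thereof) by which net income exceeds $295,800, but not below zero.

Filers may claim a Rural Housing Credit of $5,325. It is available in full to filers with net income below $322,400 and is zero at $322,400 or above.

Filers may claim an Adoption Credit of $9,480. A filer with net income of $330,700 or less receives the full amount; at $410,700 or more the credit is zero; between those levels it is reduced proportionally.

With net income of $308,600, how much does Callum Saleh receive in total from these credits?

$16,992

Earned Income Credit: income exceeds $295,800 by $12,800, which is 9 full-or-partial $1,500 increments; reduction = 9 × $175 = $1,575, leaving $2,187.
Rural Housing Credit: $308,600 is below the $322,400 cutoff, so the full $5,325 applies.
Adoption Credit: $308,600 is at or below the $330,700 threshold, so the full $9,480 applies.
Total: $2,187 + $5,325 + $9,480 = $16,992.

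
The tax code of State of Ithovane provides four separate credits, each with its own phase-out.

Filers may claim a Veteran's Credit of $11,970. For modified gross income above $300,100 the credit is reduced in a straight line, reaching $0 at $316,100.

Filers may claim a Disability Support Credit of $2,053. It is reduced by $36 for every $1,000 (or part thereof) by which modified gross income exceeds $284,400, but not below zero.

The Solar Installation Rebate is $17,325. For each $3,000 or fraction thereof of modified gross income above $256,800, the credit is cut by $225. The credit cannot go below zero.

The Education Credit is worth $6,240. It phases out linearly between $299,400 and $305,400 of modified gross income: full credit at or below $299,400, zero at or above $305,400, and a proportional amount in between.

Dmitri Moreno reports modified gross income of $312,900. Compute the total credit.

Veteran's Credit: $312,900 is $12,800 into a $16,000 phase-out range, leaving 3,200/16,000 of the credit: $11,970 × 3,200/16,000 = $2,394.
Disability Support Credit: income exceeds $284,400 by $28,500, which is 29 full-or-partial $1,000 increments; reduction = 29 × $36 = $1,044, leaving $1,009.
Solar Installation Rebate: income exceeds $256,800 by $56,100, which is 19 full-or-partial $3,000 increments; reduction = 19 × $225 = $4,275, leaving $13,050.
Education Credit: $312,900 is at or above $305,400, so the credit is $0.
Total: $2,394 + $1,009 + $13,050 + $0 = $16,453.

$16,453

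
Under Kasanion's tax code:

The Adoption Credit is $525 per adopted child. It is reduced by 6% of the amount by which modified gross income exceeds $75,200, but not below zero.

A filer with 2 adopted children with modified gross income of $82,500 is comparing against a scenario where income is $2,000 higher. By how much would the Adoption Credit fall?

$120

At $82,500 — base = 2 × $525 = $1,050. 6% of the $7,300 excess over $75,200 is $438; credit = $1,050 − $438 = $612.
At $84,500 — base = 2 × $525 = $1,050. 6% of the $9,300 excess over $75,200 is $558; credit = $1,050 − $558 = $492.
Lost: $612 − $492 = $120.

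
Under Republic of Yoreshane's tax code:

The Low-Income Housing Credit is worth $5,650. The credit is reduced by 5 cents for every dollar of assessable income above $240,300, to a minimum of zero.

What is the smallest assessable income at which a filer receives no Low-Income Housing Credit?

The credit falls by 5% of each dollar above $240,300, so it reaches zero when the excess is $5,650 / 5% = $113,000: income = $240,300 + $113,000 = $353,300.

$353,300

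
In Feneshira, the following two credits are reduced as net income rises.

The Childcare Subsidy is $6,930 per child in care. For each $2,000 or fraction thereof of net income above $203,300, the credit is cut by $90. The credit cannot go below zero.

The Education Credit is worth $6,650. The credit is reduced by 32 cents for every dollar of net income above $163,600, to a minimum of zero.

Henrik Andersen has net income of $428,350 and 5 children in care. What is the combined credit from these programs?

Childcare Subsidy: base = 5 × $6,930 = $34,650. income exceeds $203,300 by $225,050, which is 113 full-or-partial $2,000 increments; reduction = 113 × $90 = $10,170, leaving $24,480.
Education Credit: 32% of the $264,750 excess over $163,600 is $84,720 ≥ base, so the credit is $0.
Total: $24,480 + $0 = $24,480.

$24,480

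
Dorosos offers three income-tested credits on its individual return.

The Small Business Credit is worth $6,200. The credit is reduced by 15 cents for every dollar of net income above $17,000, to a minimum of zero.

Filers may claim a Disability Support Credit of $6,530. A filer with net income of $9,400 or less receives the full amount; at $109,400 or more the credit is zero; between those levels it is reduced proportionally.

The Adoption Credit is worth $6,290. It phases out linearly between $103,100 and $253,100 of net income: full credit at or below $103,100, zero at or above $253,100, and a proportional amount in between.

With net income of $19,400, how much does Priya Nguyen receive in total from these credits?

Small Business Credit: 15% of the $2,400 excess over $17,000 is $360; credit = $6,200 − $360 = $5,840.
Disability Support Credit: $19,400 is $10,000 into a $100,000 phase-out range, leaving 90,000/100,000 of the credit: $6,530 × 90,000/100,000 = $5,877.
Adoption Credit: $19,400 is at or below the $103,100 threshold, so the full $6,290 applies.
Total: $5,840 + $5,877 + $6,290 = $18,007.

$18,007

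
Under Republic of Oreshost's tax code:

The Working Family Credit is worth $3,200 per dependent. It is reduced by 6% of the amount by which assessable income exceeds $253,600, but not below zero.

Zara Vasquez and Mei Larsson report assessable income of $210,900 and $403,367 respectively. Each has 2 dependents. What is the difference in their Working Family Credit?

$6,400

Zara ($210,900): Working Family Credit: base = 2 × $3,200 = $6,400. $210,900 is at or below the $253,600 threshold, so the full $6,400 applies.
Mei ($403,367): Working Family Credit: base = 2 × $3,200 = $6,400. 6% of the $149,767 excess over $253,600 is $8,986.02 ≥ base, so the credit is $0.
Difference: |$6,400 − $0| = $6,400.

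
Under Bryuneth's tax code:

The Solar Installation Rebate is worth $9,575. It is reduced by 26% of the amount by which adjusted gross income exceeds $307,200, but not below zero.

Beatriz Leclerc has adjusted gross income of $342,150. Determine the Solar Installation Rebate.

Solar Installation Rebate: 26% of the $34,950 excess over $307,200 is $9,087; credit = $9,575 − $9,087 = $488.

$488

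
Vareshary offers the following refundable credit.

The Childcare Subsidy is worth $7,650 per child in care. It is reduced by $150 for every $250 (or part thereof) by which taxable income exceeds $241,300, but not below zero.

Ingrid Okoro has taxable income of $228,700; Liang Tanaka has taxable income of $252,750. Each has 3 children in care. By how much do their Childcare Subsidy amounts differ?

Ingrid ($228,700): Childcare Subsidy: base = 3 × $7,650 = $22,950. $228,700 is at or below the $241,300 threshold, so the full $22,950 applies.
Liang ($252,750): Childcare Subsidy: base = 3 × $7,650 = $22,950. income exceeds $241,300 by $11,450, which is 46 full-or-partial $250 increments; reduction = 46 × $150 = $6,900, leaving $16,050.
Difference: |$22,950 − $16,050| = $6,900.

$6,900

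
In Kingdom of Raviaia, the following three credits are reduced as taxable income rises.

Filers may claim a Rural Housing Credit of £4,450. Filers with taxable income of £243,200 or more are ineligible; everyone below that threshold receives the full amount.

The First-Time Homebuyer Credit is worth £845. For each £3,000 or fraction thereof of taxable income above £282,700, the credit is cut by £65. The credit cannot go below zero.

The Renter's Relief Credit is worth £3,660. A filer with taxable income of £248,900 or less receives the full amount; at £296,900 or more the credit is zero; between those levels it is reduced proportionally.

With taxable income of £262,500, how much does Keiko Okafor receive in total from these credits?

£3,468

Rural Housing Credit: £262,500 meets or exceeds the £243,200 cutoff, so the credit is £0.
First-Time Homebuyer Credit: £262,500 is at or below the £282,700 threshold, so the full £845 applies.
Renter's Relief Credit: £262,500 is £13,600 into a £48,000 phase-out range, leaving 34,400/48,000 of the credit: £3,660 × 34,400/48,000 = £2,623.
Total: £0 + £845 + £2,623 = £3,468.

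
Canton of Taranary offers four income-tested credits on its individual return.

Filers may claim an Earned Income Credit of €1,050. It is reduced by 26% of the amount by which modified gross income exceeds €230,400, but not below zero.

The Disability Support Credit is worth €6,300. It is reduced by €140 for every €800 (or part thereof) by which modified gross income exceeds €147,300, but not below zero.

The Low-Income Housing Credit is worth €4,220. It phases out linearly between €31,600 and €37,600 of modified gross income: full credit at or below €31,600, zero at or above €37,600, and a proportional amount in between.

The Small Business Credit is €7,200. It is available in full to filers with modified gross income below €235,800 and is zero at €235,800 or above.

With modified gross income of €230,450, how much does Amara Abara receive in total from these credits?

€8,237

Earned Income Credit: 26% of the €50 excess over €230,400 is €13; credit = €1,050 − €13 = €1,037.
Disability Support Credit: income exceeds €147,300 by €83,150 → 104 increments × €140 = €14,560 ≥ base, so the credit is €0.
Low-Income Housing Credit: €230,450 is at or above €37,600, so the credit is €0.
Small Business Credit: €230,450 is below the €235,800 cutoff, so the full €7,200 applies.
Total: €1,037 + €0 + €0 + €7,200 = €8,237.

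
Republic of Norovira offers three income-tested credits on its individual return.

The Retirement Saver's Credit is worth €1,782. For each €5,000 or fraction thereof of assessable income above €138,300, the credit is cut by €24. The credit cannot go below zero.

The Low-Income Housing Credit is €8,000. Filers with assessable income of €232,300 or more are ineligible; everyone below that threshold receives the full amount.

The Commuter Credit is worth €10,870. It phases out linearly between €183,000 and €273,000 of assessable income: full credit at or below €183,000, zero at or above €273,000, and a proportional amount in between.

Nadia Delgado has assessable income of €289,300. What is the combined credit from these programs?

€1,038

Retirement Saver's Credit: income exceeds €138,300 by €151,000, which is 31 full-or-partial €5,000 increments; reduction = 31 × €24 = €744, leaving €1,038.
Low-Income Housing Credit: €289,300 meets or exceeds the €232,300 cutoff, so the credit is €0.
Commuter Credit: €289,300 is at or above €273,000, so the credit is €0.
Total: €1,038 + €0 + €0 = €1,038.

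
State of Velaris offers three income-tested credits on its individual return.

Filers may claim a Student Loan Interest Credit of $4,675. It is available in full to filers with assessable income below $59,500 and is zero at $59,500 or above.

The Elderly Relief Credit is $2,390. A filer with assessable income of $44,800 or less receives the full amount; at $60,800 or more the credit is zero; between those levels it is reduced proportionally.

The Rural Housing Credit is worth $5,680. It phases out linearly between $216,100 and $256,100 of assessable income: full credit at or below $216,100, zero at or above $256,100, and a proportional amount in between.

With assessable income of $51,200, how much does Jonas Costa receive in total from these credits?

$11,789

Student Loan Interest Credit: $51,200 is below the $59,500 cutoff, so the full $4,675 applies.
Elderly Relief Credit: $51,200 is $6,400 into a $16,000 phase-out range, leaving 9,600/16,000 of the credit: $2,390 × 9,600/16,000 = $1,434.
Rural Housing Credit: $51,200 is at or below the $216,100 threshold, so the full $5,680 applies.
Total: $4,675 + $1,434 + $5,680 = $11,789.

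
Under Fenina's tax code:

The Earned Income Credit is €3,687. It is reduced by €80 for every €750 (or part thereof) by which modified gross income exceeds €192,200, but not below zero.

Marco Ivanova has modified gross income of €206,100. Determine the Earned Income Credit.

Earned Income Credit: income exceeds €192,200 by €13,900, which is 19 full-or-partial €750 increments; reduction = 19 × €80 = €1,520, leaving €2,167.

€2,167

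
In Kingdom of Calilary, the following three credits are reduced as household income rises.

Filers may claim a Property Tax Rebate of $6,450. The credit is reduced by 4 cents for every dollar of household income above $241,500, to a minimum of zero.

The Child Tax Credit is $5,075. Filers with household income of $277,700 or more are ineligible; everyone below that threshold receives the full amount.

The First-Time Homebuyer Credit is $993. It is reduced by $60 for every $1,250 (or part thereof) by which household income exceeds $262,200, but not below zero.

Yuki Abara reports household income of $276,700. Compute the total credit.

Property Tax Rebate: 4% of the $35,200 excess over $241,500 is $1,408; credit = $6,450 − $1,408 = $5,042.
Child Tax Credit: $276,700 is below the $277,700 cutoff, so the full $5,075 applies.
First-Time Homebuyer Credit: income exceeds $262,200 by $14,500, which is 12 full-or-partial $1,250 increments; reduction = 12 × $60 = $720, leaving $273.
Total: $5,042 + $5,075 + $273 = $10,390.

$10,390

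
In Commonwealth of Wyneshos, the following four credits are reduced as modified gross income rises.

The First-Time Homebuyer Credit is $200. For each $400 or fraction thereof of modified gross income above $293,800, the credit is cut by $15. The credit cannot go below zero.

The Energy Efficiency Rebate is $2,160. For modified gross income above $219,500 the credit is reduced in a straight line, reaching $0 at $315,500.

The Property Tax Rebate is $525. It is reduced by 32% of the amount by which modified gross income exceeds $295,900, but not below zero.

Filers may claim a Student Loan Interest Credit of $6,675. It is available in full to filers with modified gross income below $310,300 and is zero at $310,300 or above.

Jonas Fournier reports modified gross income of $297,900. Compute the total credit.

$7,106

First-Time Homebuyer Credit: income exceeds $293,800 by $4,100, which is 11 full-or-partial $400 increments; reduction = 11 × $15 = $165, leaving $35.
Energy Efficiency Rebate: $297,900 is $78,400 into a $96,000 phase-out range, leaving 17,600/96,000 of the credit: $2,160 × 17,600/96,000 = $396.
Property Tax Rebate: 32% of the $2,000 excess over $295,900 is $640 ≥ base, so the credit is $0.
Student Loan Interest Credit: $297,900 is below the $310,300 cutoff, so the full $6,675 applies.
Total: $35 + $396 + $0 + $6,675 = $7,106.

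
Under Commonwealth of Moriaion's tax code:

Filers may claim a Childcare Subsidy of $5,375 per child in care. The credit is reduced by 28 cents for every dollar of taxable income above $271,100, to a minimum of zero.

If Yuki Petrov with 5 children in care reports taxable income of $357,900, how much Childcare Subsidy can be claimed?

$2,571

Childcare Subsidy: base = 5 × $5,375 = $26,875. 28% of the $86,800 excess over $271,100 is $24,304; credit = $26,875 − $24,304 = $2,571.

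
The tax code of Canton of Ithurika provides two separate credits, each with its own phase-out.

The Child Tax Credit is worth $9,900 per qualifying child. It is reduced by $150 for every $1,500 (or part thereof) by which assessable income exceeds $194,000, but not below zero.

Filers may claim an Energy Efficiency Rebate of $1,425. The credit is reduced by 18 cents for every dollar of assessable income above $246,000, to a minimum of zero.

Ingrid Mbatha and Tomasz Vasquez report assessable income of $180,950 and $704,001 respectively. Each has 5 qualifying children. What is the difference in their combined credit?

$50,925

Ingrid ($180,950): Child Tax Credit: base = 5 × $9,900 = $49,500. $180,950 is at or below the $194,000 threshold, so the full $49,500 applies. Energy Efficiency Rebate: $180,950 is at or below the $246,000 threshold, so the full $1,425 applies. total $49,500 + $1,425 = $50,925
Tomasz ($704,001): Child Tax Credit: base = 5 × $9,900 = $49,500. income exceeds $194,000 by $510,001 → 341 increments × $150 = $51,150 ≥ base, so the credit is $0. Energy Efficiency Rebate: 18% of the $458,001 excess over $246,000 is $82,440.18 ≥ base, so the credit is $0. total $0 + $0 = $0
Difference: |$50,925 − $0| = $50,925.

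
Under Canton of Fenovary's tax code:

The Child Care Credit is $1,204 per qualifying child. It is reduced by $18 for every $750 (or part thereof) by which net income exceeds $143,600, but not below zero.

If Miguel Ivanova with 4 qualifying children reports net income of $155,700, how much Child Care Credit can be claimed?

Child Care Credit: base = 4 × $1,204 = $4,816. income exceeds $143,600 by $12,100, which is 17 full-or-partial $750 increments; reduction = 17 × $18 = $306, leaving $4,510.

$4,510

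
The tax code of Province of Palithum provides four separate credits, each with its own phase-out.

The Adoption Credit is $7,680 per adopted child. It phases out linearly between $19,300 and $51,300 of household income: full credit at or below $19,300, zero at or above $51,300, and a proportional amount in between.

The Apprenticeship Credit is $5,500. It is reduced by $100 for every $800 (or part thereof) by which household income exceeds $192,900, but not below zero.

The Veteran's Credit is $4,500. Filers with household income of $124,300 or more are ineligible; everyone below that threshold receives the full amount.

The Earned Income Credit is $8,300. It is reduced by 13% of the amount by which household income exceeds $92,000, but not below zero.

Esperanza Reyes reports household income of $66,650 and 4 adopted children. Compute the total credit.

Adoption Credit: base = 4 × $7,680 = $30,720. $66,650 is at or above $51,300, so the credit is $0.
Apprenticeship Credit: $66,650 is at or below the $192,900 threshold, so the full $5,500 applies.
Veteran's Credit: $66,650 is below the $124,300 cutoff, so the full $4,500 applies.
Earned Income Credit: $66,650 is at or below the $92,000 threshold, so the full $8,300 applies.
Total: $0 + $5,500 + $4,500 + $8,300 = $18,300.

$18,300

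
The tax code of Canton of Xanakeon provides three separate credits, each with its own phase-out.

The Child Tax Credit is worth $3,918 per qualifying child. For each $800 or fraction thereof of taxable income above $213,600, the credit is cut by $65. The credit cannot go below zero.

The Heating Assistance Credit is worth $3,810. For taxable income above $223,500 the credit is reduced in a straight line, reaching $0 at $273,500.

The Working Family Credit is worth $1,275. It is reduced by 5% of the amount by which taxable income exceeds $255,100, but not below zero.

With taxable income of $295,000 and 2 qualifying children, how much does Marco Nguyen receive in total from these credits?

Child Tax Credit: base = 2 × $3,918 = $7,836. income exceeds $213,600 by $81,400, which is 102 full-or-partial $800 increments; reduction = 102 × $65 = $6,630, leaving $1,206.
Heating Assistance Credit: $295,000 is at or above $273,500, so the credit is $0.
Working Family Credit: 5% of the $39,900 excess over $255,100 is $1,995 ≥ base, so the credit is $0.
Total: $1,206 + $0 + $0 = $1,206.

$1,206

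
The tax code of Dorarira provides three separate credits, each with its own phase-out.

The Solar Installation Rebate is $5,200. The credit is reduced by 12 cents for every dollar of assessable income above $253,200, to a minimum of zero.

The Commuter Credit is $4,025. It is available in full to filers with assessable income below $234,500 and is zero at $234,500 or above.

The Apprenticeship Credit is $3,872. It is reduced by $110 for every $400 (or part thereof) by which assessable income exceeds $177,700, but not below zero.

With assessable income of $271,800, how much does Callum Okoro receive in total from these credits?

$2,968

Solar Installation Rebate: 12% of the $18,600 excess over $253,200 is $2,232; credit = $5,200 − $2,232 = $2,968.
Commuter Credit: $271,800 meets or exceeds the $234,500 cutoff, so the credit is $0.
Apprenticeship Credit: income exceeds $177,700 by $94,100 → 236 increments × $110 = $25,960 ≥ base, so the credit is $0.
Total: $2,968 + $0 + $0 = $2,968.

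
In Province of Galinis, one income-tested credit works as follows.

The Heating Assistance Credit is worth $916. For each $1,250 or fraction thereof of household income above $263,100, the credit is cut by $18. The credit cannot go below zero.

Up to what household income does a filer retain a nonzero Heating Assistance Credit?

After 50 increments the reduction is 50 × $18 = $900, leaving $16; one more increment wipes it out. Increment 50 ends at excess 50 × $1,250 = $62,500, so the highest qualifying income is $263,100 + $62,500 = $325,600.

$325,600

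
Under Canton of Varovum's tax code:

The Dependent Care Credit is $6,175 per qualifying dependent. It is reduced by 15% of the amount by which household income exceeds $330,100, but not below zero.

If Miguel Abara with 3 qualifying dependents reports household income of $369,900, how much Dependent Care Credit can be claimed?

$12,555

Dependent Care Credit: base = 3 × $6,175 = $18,525. 15% of the $39,800 excess over $330,100 is $5,970; credit = $18,525 − $5,970 = $12,555.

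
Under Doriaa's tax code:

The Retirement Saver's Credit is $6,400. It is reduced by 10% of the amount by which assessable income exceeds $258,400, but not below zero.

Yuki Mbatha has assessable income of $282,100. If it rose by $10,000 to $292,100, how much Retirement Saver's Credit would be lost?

At $282,100 — 10% of the $23,700 excess over $258,400 is $2,370; credit = $6,400 − $2,370 = $4,030.
At $292,100 — 10% of the $33,700 excess over $258,400 is $3,370; credit = $6,400 − $3,370 = $3,030.
Lost: $4,030 − $3,030 = $1,000.

$1,000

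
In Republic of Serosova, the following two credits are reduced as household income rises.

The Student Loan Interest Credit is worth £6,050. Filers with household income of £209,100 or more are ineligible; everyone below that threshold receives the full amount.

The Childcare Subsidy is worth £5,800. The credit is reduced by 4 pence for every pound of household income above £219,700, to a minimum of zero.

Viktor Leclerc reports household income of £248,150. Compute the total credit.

£4,662

Student Loan Interest Credit: £248,150 meets or exceeds the £209,100 cutoff, so the credit is £0.
Childcare Subsidy: 4% of the £28,450 excess over £219,700 is £1,138; credit = £5,800 − £1,138 = £4,662.
Total: £0 + £4,662 = £4,662.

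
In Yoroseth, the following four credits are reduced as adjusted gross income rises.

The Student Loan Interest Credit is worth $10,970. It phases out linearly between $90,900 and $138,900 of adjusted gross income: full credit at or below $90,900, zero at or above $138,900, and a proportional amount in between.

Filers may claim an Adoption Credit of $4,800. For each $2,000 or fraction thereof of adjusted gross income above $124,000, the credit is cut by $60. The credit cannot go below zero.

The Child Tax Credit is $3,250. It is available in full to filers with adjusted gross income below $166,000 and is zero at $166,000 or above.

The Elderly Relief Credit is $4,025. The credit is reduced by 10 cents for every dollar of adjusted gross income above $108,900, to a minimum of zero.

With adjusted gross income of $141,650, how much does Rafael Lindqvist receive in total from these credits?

Student Loan Interest Credit: $141,650 is at or above $138,900, so the credit is $0.
Adoption Credit: income exceeds $124,000 by $17,650, which is 9 full-or-partial $2,000 increments; reduction = 9 × $60 = $540, leaving $4,260.
Child Tax Credit: $141,650 is below the $166,000 cutoff, so the full $3,250 applies.
Elderly Relief Credit: 10% of the $32,750 excess over $108,900 is $3,275; credit = $4,025 − $3,275 = $750.
Total: $0 + $4,260 + $3,250 + $750 = $8,260.

$8,260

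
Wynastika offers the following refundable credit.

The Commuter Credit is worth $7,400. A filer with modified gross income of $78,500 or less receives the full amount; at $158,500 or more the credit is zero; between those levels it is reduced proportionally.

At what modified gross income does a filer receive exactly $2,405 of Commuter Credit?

$132,500

$2,405 is 2,405/7,400 of the full $7,400, so 4,995/7,400 of the $80,000 range has been used: income = $78,500 + $80,000 × 4,995/7,400 = $132,500.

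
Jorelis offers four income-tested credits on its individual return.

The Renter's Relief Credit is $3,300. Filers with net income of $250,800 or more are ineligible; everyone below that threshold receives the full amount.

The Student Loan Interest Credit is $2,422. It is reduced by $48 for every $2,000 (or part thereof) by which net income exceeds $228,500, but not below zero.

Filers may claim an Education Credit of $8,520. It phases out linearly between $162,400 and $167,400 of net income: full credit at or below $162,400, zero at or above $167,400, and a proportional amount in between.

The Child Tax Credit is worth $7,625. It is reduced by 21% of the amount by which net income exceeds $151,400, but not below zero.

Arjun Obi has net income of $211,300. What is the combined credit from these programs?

$5,722

Renter's Relief Credit: $211,300 is below the $250,800 cutoff, so the full $3,300 applies.
Student Loan Interest Credit: $211,300 is at or below the $228,500 threshold, so the full $2,422 applies.
Education Credit: $211,300 is at or above $167,400, so the credit is $0.
Child Tax Credit: 21% of the $59,900 excess over $151,400 is $12,579 ≥ base, so the credit is $0.
Total: $3,300 + $2,422 + $0 + $0 = $5,722.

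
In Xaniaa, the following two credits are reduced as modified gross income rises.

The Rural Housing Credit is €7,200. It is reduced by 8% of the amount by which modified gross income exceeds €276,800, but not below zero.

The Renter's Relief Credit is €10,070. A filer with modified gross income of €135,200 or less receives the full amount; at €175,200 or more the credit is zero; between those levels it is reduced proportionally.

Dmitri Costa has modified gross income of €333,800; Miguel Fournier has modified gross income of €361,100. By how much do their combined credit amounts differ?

€2,184

Dmitri (€333,800): Rural Housing Credit: 8% of the €57,000 excess over €276,800 is €4,560; credit = €7,200 − €4,560 = €2,640. Renter's Relief Credit: €333,800 is at or above €175,200, so the credit is €0. total €2,640 + €0 = €2,640
Miguel (€361,100): Rural Housing Credit: 8% of the €84,300 excess over €276,800 is €6,744; credit = €7,200 − €6,744 = €456. Renter's Relief Credit: €361,100 is at or above €175,200, so the credit is €0. total €456 + €0 = €456
Difference: |€2,640 − €456| = €2,184.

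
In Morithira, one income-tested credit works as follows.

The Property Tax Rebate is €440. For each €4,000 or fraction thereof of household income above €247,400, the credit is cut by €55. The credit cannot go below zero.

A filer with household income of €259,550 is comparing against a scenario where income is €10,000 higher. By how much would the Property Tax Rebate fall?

€110

At €259,550 — income exceeds €247,400 by €12,150, which is 4 full-or-partial €4,000 increments; reduction = 4 × €55 = €220, leaving €220.
At €269,550 — income exceeds €247,400 by €22,150, which is 6 full-or-partial €4,000 increments; reduction = 6 × €55 = €330, leaving €110.
Lost: €220 − €110 = €110.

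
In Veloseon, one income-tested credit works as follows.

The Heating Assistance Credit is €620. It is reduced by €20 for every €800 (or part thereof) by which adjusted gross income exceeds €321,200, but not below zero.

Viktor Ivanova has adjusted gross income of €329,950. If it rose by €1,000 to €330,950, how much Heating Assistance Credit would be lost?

€40

At €329,950 — income exceeds €321,200 by €8,750, which is 11 full-or-partial €800 increments; reduction = 11 × €20 = €220, leaving €400.
At €330,950 — income exceeds €321,200 by €9,750, which is 13 full-or-partial €800 increments; reduction = 13 × €20 = €260, leaving €360.
Lost: €400 − €360 = €40.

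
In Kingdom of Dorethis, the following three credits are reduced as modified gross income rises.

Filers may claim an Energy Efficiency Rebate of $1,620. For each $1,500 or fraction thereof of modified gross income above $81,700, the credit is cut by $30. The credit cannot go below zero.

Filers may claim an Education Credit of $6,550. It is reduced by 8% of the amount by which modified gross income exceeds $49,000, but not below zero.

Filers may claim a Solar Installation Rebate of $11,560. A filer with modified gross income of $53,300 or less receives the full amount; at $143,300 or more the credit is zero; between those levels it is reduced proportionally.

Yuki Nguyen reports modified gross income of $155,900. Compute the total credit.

Energy Efficiency Rebate: income exceeds $81,700 by $74,200, which is 50 full-or-partial $1,500 increments; reduction = 50 × $30 = $1,500, leaving $120.
Education Credit: 8% of the $106,900 excess over $49,000 is $8,552 ≥ base, so the credit is $0.
Solar Installation Rebate: $155,900 is at or above $143,300, so the credit is $0.
Total: $120 + $0 + $0 = $120.

$120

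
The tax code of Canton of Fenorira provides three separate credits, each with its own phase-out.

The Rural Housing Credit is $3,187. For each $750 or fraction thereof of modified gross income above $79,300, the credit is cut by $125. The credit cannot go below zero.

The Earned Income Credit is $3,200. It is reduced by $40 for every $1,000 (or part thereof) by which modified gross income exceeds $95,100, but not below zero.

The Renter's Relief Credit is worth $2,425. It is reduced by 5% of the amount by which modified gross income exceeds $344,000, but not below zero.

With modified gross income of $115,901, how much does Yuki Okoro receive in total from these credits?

Rural Housing Credit: income exceeds $79,300 by $36,601 → 49 increments × $125 = $6,125 ≥ base, so the credit is $0.
Earned Income Credit: income exceeds $95,100 by $20,801, which is 21 full-or-partial $1,000 increments; reduction = 21 × $40 = $840, leaving $2,360.
Renter's Relief Credit: $115,901 is at or below the $344,000 threshold, so the full $2,425 applies.
Total: $0 + $2,360 + $2,425 = $4,785.

$4,785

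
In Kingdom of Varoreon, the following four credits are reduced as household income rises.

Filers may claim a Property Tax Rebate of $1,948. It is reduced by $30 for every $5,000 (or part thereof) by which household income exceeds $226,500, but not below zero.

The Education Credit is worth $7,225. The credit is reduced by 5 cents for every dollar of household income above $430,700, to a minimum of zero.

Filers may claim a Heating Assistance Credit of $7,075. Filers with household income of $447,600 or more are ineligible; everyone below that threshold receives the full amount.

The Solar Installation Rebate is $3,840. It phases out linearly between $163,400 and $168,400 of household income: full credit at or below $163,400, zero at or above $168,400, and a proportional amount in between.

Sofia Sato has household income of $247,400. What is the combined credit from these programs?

Property Tax Rebate: income exceeds $226,500 by $20,900, which is 5 full-or-partial $5,000 increments; reduction = 5 × $30 = $150, leaving $1,798.
Education Credit: $247,400 is at or below the $430,700 threshold, so the full $7,225 applies.
Heating Assistance Credit: $247,400 is below the $447,600 cutoff, so the full $7,075 applies.
Solar Installation Rebate: $247,400 is at or above $168,400, so the credit is $0.
Total: $1,798 + $7,225 + $7,075 + $0 = $16,098.

$16,098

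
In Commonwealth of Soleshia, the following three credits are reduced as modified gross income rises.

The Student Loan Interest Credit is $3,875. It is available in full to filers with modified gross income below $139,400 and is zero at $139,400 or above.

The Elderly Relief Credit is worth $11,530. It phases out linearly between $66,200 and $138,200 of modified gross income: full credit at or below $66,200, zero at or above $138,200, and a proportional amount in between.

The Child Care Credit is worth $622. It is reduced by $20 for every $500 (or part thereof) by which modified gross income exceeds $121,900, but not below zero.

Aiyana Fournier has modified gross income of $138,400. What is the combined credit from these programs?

$3,875

Student Loan Interest Credit: $138,400 is below the $139,400 cutoff, so the full $3,875 applies.
Elderly Relief Credit: $138,400 is at or above $138,200, so the credit is $0.
Child Care Credit: income exceeds $121,900 by $16,500 → 33 increments × $20 = $660 ≥ base, so the credit is $0.
Total: $3,875 + $0 + $0 = $3,875.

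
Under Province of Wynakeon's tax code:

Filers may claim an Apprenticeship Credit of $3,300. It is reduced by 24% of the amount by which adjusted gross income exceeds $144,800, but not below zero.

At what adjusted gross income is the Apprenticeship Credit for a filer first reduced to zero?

The credit falls by 24% of each dollar above $144,800, so it reaches zero when the excess is $3,300 / 24% = $13,750: income = $144,800 + $13,750 = $158,550.

$158,550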